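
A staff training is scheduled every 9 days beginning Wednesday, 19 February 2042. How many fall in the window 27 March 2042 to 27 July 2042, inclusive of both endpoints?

Occurrences land 9·i days after 19 February 2042 for i = 0, 1, 2, …
27 March 2042 is 36 days after the start; 36 ÷ 9 = 4 remainder 0. First occurrence in the window: #5 on 27 March 2042 (4×9 = 36 days in).
27 July 2042 is 158 days after the start; 158 ÷ 9 = 17 remainder 5. Last occurrence in the window: #18 on 22 July 2042.
Occurrences #5 through #18: 14 in total.

14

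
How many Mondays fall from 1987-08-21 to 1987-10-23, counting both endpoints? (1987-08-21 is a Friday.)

9

1987-08-21 is a Friday; the first Monday on or after it is 1987-08-24 (3 days later).
From 1987-08-24 to 1987-10-23: 7 + 30 + 23 = 60 days (rest of August, September, October).
60 ÷ 7 = 8 full weeks with remainder 4, so 8 more Mondays after the first → 9.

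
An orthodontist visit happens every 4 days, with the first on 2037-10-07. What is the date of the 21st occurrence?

The 21st occurrence is 20 intervals after the first: 20 × 4 = 80 days after 2037-10-07.
October has 31 days — 24 days to the end of October leaves 56.
November has 30 days (26 left).
26 days into December → 2037-12-26.

2037-12-26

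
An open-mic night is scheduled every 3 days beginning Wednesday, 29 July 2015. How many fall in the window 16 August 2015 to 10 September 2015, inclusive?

Occurrences land 3·i days after 29 July 2015 for i = 0, 1, 2, …
16 August 2015 is 18 days after the start; 18 ÷ 3 = 6 remainder 0. First occurrence in the window: #7 on 16 August 2015 (6×3 = 18 days in).
10 September 2015 is 43 days after the start; 43 ÷ 3 = 14 remainder 1. Last occurrence in the window: #15 on 9 September 2015.
Occurrences #7 through #15: 9 in total.

9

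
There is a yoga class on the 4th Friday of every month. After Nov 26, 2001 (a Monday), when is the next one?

Dec 28, 2001

Nov 2001 starts on a Thursday; its first Friday is the 2nd, so the 4th Friday is the 23rd — Nov 23, 2001.
That is not after Nov 26, 2001, so look at Dec 2001.
Dec 2001 starts on a Saturday; its first Friday is the 7th, so the 4th Friday is the 28th — Dec 28, 2001.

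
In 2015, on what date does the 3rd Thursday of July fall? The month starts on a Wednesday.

16 July 2015

July 2015 begins on a Wednesday, so the first Thursday is July 2 (1 day later).
The 3rd Thursday is 2 weeks later: 2 + 14 = 16.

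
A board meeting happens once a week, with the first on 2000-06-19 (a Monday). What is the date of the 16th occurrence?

2000-10-02

The 16th occurrence is 15 intervals after the first: 15 × 7 = 105 days after 2000-06-19.
June has 30 days — 11 days to the end of June leaves 94.
July has 31 days (63 left).
August has 31 days (32 left).
September has 30 days (2 left).
2 days into October → 2000-10-02.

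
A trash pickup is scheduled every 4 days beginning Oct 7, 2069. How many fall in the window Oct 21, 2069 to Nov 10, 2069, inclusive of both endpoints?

Occurrences land 4·i days after Oct 7, 2069 for i = 0, 1, 2, …
Oct 21, 2069 is 14 days after the start; 14 ÷ 4 = 3 remainder 2; since the remainder is 2, round up to i = 4. First occurrence in the window: #5 on Oct 23, 2069 (4×4 = 16 days in).
Nov 10, 2069 is 34 days after the start; 34 ÷ 4 = 8 remainder 2. Last occurrence in the window: #9 on Nov 8, 2069.
Occurrences #5 through #9: 5 in total.

5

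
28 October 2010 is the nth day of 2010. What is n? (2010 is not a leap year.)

Days in months before October: 31 + 28 + 31 + 30 + 31 + 30 + 31 + 31 + 30 = 273.
Plus 28 days into October → day 301.

301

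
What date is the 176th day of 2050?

Jan has 31 days (176 − 31 = 145 remain).
Feb has 28 days (145 − 28 = 117 remain).
Mar has 31 days (117 − 31 = 86 remain).
Apr has 30 days (86 − 30 = 56 remain).
May has 31 days (56 − 31 = 25 remain).
25 into Jun → Jun 25.

Jun 25, 2050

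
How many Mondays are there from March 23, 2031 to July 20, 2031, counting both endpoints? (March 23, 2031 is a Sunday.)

March 23, 2031 is a Sunday; the first Monday on or after it is March 24, 2031 (1 day later).
From March 24, 2031 to July 20, 2031: 7 + 30 + 31 + 30 + 20 = 118 days (rest of March, April, May, June, July).
118 ÷ 7 = 16 full weeks with remainder 6, so 16 more Mondays after the first → 17.

17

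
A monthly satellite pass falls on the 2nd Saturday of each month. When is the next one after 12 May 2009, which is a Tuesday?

May 2009 starts on a Friday; its first Saturday is the 2nd, so the 2nd Saturday is the 9th — 9 May 2009.
That is not after 12 May 2009, so look at June 2009.
June 2009 starts on a Monday; its first Saturday is the 6th, so the 2nd Saturday is the 13th — 13 June 2009.

13 June 2009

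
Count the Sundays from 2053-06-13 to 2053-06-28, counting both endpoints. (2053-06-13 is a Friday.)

2

2053-06-13 is a Friday; the first Sunday on or after it is 2053-06-15 (2 days later).
From 2053-06-15 to 2053-06-28 is 28 − 15 = 13 days.
13 ÷ 7 = 1 full weeks with remainder 6, so 1 more Sundays after the first → 2.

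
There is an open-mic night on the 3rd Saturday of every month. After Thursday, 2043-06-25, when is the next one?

June 2043 starts on a Monday; its first Saturday is the 6th, so the 3rd Saturday is the 20th — 2043-06-20.
That is not after 2043-06-25, so look at July 2043.
July 2043 starts on a Wednesday; its first Saturday is the 4th, so the 3rd Saturday is the 18th — 2043-07-18.

2043-07-18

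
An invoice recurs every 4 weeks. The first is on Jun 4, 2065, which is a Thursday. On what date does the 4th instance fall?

Aug 27, 2065

The 4th occurrence is 3 intervals after the first: 3 × 28 = 84 days after Jun 4, 2065.
Jun has 30 days — 26 days to the end of Jun leaves 58.
Jul has 31 days (27 left).
27 days into Aug → Aug 27, 2065.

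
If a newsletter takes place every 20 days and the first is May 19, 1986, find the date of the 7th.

The 7th occurrence is 6 intervals after the first: 6 × 20 = 120 days after May 19, 1986.
May has 31 days — 12 days to the end of May leaves 108.
June has 30 days (78 left).
July has 31 days (47 left).
August has 31 days (16 left).
16 days into September → September 16, 1986.

September 16, 1986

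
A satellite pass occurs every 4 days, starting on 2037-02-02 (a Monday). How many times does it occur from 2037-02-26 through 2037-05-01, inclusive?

17

Occurrences land 4·i days after 2037-02-02 for i = 0, 1, 2, …
2037-02-26 is 24 days after the start; 24 ÷ 4 = 6 remainder 0. First occurrence in the window: #7 on 2037-02-26 (6×4 = 24 days in).
2037-05-01 is 88 days after the start; 88 ÷ 4 = 22 remainder 0. Last occurrence in the window: #23 on 2037-05-01.
Occurrences #7 through #23: 17 in total.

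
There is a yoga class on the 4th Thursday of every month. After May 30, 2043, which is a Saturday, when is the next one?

May 2043 starts on a Friday; its first Thursday is the 7th, so the 4th Thursday is the 28th — May 28, 2043.
That is not after May 30, 2043, so look at June 2043.
June 2043 starts on a Monday; its first Thursday is the 4th, so the 4th Thursday is the 25th — June 25, 2043.

June 25, 2043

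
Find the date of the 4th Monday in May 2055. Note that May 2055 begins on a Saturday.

May 2055 begins on a Saturday, so the first Monday is May 3 (2 days later).
The 4th Monday is 3 weeks later: 3 + 21 = 24.

2055-05-24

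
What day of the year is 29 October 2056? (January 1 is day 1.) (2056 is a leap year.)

Days in months before October: 31 + 29 + 31 + 30 + 31 + 30 + 31 + 31 + 30 = 274.
Plus 29 days into October → day 303.

303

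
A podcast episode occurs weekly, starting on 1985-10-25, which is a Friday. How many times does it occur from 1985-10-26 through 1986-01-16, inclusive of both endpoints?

Occurrences land 7·i days after 1985-10-25 for i = 0, 1, 2, …
1985-10-26 is 1 day after the start; 1 ÷ 7 = 0 remainder 1; since the remainder is 1, round up to i = 1. First occurrence in the window: #2 on 1985-11-01 (1×7 = 7 days in).
1986-01-16 is 83 days after the start; 83 ÷ 7 = 11 remainder 6. Last occurrence in the window: #12 on 1986-01-10.
Occurrences #2 through #12: 11 in total.

11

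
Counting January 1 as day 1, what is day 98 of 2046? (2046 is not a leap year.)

2046-04-08

January has 31 days (98 − 31 = 67 remain).
February has 28 days (67 − 28 = 39 remain).
March has 31 days (39 − 31 = 8 remain).
8 into April → April 8.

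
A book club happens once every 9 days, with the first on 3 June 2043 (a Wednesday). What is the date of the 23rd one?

18 December 2043

The 23rd occurrence is 22 intervals after the first: 22 × 9 = 198 days after 3 June 2043.
June has 30 days — 27 days to the end of June leaves 171.
July has 31 days (140 left).
August has 31 days (109 left).
September has 30 days (79 left).
October has 31 days (48 left).
November has 30 days (18 left).
18 days into December → 18 December 2043.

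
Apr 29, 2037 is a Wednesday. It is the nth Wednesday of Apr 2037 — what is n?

5th

Day 29 falls in week ⌈29/7⌉ of the month.
Days 1–7 hold the 1st Wednesday, 8–14 the 2nd, 15–21 the 3rd, 22–28 the 4th, 29–31 the 5th.
29 is in the range for the 5th.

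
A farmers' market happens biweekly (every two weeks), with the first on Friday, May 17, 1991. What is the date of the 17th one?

The 17th occurrence is 16 intervals after the first: 16 × 14 = 224 days after May 17, 1991.
May has 31 days — 14 days to the end of May leaves 210.
Jun has 30 days (180 left).
Jul has 31 days (149 left).
Aug has 31 days (118 left).
Sep has 30 days (88 left).
Oct has 31 days (57 left).
Nov has 30 days (27 left).
27 days into Dec → Dec 27, 1991.

Dec 27, 1991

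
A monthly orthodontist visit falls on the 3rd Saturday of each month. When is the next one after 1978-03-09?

March 1978 starts on a Wednesday; its first Saturday is the 4th, so the 3rd Saturday is the 18th — 1978-03-18.
1978-03-18 is after 1978-03-09, so that is the next one.

1978-03-18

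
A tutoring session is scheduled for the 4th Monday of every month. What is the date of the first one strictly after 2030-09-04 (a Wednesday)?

September 2030 starts on a Sunday; its first Monday is the 2nd, so the 4th Monday is the 23rd — 2030-09-23.
2030-09-23 is after 2030-09-04, so that is the next one.

2030-09-23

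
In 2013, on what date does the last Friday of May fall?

The first Friday of May 2013 is May 3.
May 2013 has 31 days. Adding weeks: 3, 10, 17, 24, 31 — the last one ≤ 31 is the 31st.

31 May 2013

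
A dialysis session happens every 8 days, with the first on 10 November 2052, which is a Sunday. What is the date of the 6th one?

20 December 2052

The 6th occurrence is 5 intervals after the first: 5 × 8 = 40 days after 10 November 2052.
November has 30 days — 20 days to the end of November leaves 20.
20 days into December → 20 December 2052.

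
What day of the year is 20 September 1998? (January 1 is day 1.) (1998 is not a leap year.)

Days in months before September: 31 + 28 + 31 + 30 + 31 + 30 + 31 + 31 = 243.
Plus 20 days into September → day 263.

263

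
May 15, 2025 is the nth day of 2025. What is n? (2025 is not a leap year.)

Days in months before May: 31 + 28 + 31 + 30 = 120.
Plus 15 days into May → day 135.

135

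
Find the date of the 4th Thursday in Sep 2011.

Sep 22, 2011

Sep 2011 begins on a Thursday, so the first Thursday is Sep 1.
The 4th Thursday is 3 weeks later: 1 + 21 = 22.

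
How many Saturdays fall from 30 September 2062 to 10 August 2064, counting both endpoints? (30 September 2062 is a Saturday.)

98

30 September 2062 is a Saturday; the first Saturday on or after it is 30 September 2062.
From 30 September 2062 to 10 August 2064: 92 + 365 + 223 = 680 days (rest of 2062, 2063, to 10 August 2064 in 2064).
680 ÷ 7 = 97 full weeks with remainder 1, so 97 more Saturdays after the first → 98.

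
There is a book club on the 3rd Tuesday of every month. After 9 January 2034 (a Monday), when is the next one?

January 2034 starts on a Sunday; its first Tuesday is the 3rd, so the 3rd Tuesday is the 17th — 17 January 2034.
17 January 2034 is after 9 January 2034, so that is the next one.

17 January 2034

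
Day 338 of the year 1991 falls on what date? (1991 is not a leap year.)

January has 31 days (338 − 31 = 307 remain).
February has 28 days (307 − 28 = 279 remain).
March has 31 days (279 − 31 = 248 remain).
April has 30 days (248 − 30 = 218 remain).
May has 31 days (218 − 31 = 187 remain).
June has 30 days (187 − 30 = 157 remain).
July has 31 days (157 − 31 = 126 remain).
August has 31 days (126 − 31 = 95 remain).
September has 30 days (95 − 30 = 65 remain).
October has 31 days (65 − 31 = 34 remain).
November has 30 days (34 − 30 = 4 remain).
4 into December → December 4.

1991-12-04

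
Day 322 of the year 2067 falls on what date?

Jan has 31 days (322 − 31 = 291 remain).
Feb has 28 days (291 − 28 = 263 remain).
Mar has 31 days (263 − 31 = 232 remain).
Apr has 30 days (232 − 30 = 202 remain).
May has 31 days (202 − 31 = 171 remain).
Jun has 30 days (171 − 30 = 141 remain).
Jul has 31 days (141 − 31 = 110 remain).
Aug has 31 days (110 − 31 = 79 remain).
Sep has 30 days (79 − 30 = 49 remain).
Oct has 31 days (49 − 31 = 18 remain).
18 into Nov → Nov 18.

Nov 18, 2067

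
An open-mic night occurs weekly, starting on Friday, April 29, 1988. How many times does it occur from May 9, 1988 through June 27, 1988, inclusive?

Occurrences land 7·i days after April 29, 1988 for i = 0, 1, 2, …
May 9, 1988 is 10 days after the start; 10 ÷ 7 = 1 remainder 3; since the remainder is 3, round up to i = 2. First occurrence in the window: #3 on May 13, 1988 (2×7 = 14 days in).
June 27, 1988 is 59 days after the start; 59 ÷ 7 = 8 remainder 3. Last occurrence in the window: #9 on June 24, 1988.
Occurrences #3 through #9: 7 in total.

7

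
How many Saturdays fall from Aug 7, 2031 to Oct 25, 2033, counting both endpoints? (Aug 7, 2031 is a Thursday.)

Aug 7, 2031 is a Thursday; the first Saturday on or after it is Aug 9, 2031 (2 days later).
From Aug 9, 2031 to Oct 25, 2033: 144 + 366 + 298 = 808 days (rest of 2031, 2032, to Oct 25, 2033 in 2033).
808 ÷ 7 = 115 full weeks with remainder 3, so 115 more Saturdays after the first → 116.

116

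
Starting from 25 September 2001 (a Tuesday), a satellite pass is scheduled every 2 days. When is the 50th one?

1 January 2002

The 50th occurrence is 49 intervals after the first: 49 × 2 = 98 days after 25 September 2001.
September has 30 days — 5 days to the end of September leaves 93.
October has 31 days (62 left).
November has 30 days (32 left).
December has 31 days (1 left).
1 day into January → 1 January 2002.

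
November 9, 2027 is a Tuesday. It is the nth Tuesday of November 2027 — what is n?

2nd

Day 9 falls in week ⌈9/7⌉ of the month.
Days 1–7 hold the 1st Tuesday, 8–14 the 2nd, 15–21 the 3rd, 22–28 the 4th, 29–31 the 5th.
9 is in the range for the 2nd.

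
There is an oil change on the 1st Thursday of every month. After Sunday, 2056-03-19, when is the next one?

2056-04-06

March 2056 starts on a Wednesday, so its 1st Thursday is 2056-03-02 (1 day in).
That is not after 2056-03-19, so look at April 2056.
April 2056 starts on a Saturday, so its 1st Thursday is 2056-04-06 (5 days in).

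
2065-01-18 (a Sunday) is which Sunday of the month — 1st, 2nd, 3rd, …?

Day 18 falls in week ⌈18/7⌉ of the month.
Days 1–7 hold the 1st Sunday, 8–14 the 2nd, 15–21 the 3rd, 22–28 the 4th, 29–31 the 5th.
18 is in the range for the 3rd.

3rd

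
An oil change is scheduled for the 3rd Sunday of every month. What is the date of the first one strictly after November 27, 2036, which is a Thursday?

November 2036 starts on a Saturday; its first Sunday is the 2nd, so the 3rd Sunday is the 16th — November 16, 2036.
That is not after November 27, 2036, so look at December 2036.
December 2036 starts on a Monday; its first Sunday is the 7th, so the 3rd Sunday is the 21st — December 21, 2036.

December 21, 2036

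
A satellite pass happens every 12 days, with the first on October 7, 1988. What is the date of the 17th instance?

April 17, 1989

The 17th occurrence is 16 intervals after the first: 16 × 12 = 192 days after October 7, 1988.
October has 31 days — 24 days to the end of October leaves 168.
November has 30 days (138 left).
December has 31 days (107 left).
January has 31 days (76 left).
February has 28 days (48 left).
March has 31 days (17 left).
17 days into April → April 17, 1989.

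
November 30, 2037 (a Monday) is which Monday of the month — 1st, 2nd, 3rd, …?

Day 30 falls in week ⌈30/7⌉ of the month.
Days 1–7 hold the 1st Monday, 8–14 the 2nd, 15–21 the 3rd, 22–28 the 4th, 29–31 the 5th.
30 is in the range for the 5th.

5th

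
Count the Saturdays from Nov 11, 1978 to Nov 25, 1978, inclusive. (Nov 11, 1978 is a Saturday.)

Nov 11, 1978 is a Saturday; the first Saturday on or after it is Nov 11, 1978.
From Nov 11, 1978 to Nov 25, 1978 is 25 − 11 = 14 days.
14 ÷ 7 = 2 full weeks with remainder 0, so 2 more Saturdays after the first → 3.

3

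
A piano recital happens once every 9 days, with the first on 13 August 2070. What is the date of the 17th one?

The 17th occurrence is 16 intervals after the first: 16 × 9 = 144 days after 13 August 2070.
August has 31 days — 18 days to the end of August leaves 126.
September has 30 days (96 left).
October has 31 days (65 left).
November has 30 days (35 left).
December has 31 days (4 left).
4 days into January → 4 January 2071.

4 January 2071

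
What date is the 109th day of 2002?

19 April 2002

January has 31 days (109 − 31 = 78 remain).
February has 28 days (78 − 28 = 50 remain).
March has 31 days (50 − 31 = 19 remain).
19 into April → April 19.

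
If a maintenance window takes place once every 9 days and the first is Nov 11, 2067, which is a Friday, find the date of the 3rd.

The 3rd occurrence is 2 intervals after the first: 2 × 9 = 18 days after Nov 11, 2067.
18 days later is Nov 29, 2067.

Nov 29, 2067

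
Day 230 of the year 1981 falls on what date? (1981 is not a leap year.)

Aug 18, 1981

Jan has 31 days (230 − 31 = 199 remain).
Feb has 28 days (199 − 28 = 171 remain).
Mar has 31 days (171 − 31 = 140 remain).
Apr has 30 days (140 − 30 = 110 remain).
May has 31 days (110 − 31 = 79 remain).
Jun has 30 days (79 − 30 = 49 remain).
Jul has 31 days (49 − 31 = 18 remain).
18 into Aug → Aug 18.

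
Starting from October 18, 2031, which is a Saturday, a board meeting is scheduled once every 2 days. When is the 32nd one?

December 19, 2031

The 32nd occurrence is 31 intervals after the first: 31 × 2 = 62 days after October 18, 2031.
October has 31 days — 13 days to the end of October leaves 49.
November has 30 days (19 left).
19 days into December → December 19, 2031.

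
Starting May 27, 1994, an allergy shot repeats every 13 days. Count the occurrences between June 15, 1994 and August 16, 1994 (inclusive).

Occurrences land 13·i days after May 27, 1994 for i = 0, 1, 2, …
June 15, 1994 is 19 days after the start; 19 ÷ 13 = 1 remainder 6; since the remainder is 6, round up to i = 2. First occurrence in the window: #3 on June 22, 1994 (2×13 = 26 days in).
August 16, 1994 is 81 days after the start; 81 ÷ 13 = 6 remainder 3. Last occurrence in the window: #7 on August 13, 1994.
Occurrences #3 through #7: 5 in total.

5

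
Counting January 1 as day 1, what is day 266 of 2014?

September 23, 2014

January has 31 days (266 − 31 = 235 remain).
February has 28 days (235 − 28 = 207 remain).
March has 31 days (207 − 31 = 176 remain).
April has 30 days (176 − 30 = 146 remain).
May has 31 days (146 − 31 = 115 remain).
June has 30 days (115 − 30 = 85 remain).
July has 31 days (85 − 31 = 54 remain).
August has 31 days (54 − 31 = 23 remain).
23 into September → September 23.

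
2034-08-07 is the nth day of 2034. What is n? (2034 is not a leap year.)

219

Days in months before August: 31 + 28 + 31 + 30 + 31 + 30 + 31 = 212.
Plus 7 days into August → day 219.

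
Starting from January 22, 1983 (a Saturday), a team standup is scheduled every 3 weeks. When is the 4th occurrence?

March 26, 1983

The 4th occurrence is 3 intervals after the first: 3 × 21 = 63 days after January 22, 1983.
January has 31 days — 9 days to the end of January leaves 54.
February has 28 days (26 left).
26 days into March → March 26, 1983.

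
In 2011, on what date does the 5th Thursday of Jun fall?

The first Thursday of Jun 2011 is Jun 2.
The 5th Thursday is 4 weeks later: 2 + 28 = 30.

Jun 30, 2011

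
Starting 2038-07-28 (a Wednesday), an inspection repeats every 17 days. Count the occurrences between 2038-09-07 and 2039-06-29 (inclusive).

17

Occurrences land 17·i days after 2038-07-28 for i = 0, 1, 2, …
2038-09-07 is 41 days after the start; 41 ÷ 17 = 2 remainder 7; since the remainder is 7, round up to i = 3. First occurrence in the window: #4 on 2038-09-17 (3×17 = 51 days in).
2039-06-29 is 336 days after the start; 336 ÷ 17 = 19 remainder 13. Last occurrence in the window: #20 on 2039-06-16.
Occurrences #4 through #20: 17 in total.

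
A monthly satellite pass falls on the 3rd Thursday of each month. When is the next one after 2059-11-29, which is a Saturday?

2059-12-18

November 2059 starts on a Saturday; its first Thursday is the 6th, so the 3rd Thursday is the 20th — 2059-11-20.
That is not after 2059-11-29, so look at December 2059.
December 2059 starts on a Monday; its first Thursday is the 4th, so the 3rd Thursday is the 18th — 2059-12-18.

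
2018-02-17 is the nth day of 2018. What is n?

Days in months before February: 31 = 31.
Plus 17 days into February → day 48.

48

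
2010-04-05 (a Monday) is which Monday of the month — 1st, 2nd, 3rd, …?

Day 5 falls in week ⌈5/7⌉ of the month.
Days 1–7 hold the 1st Monday, 8–14 the 2nd, 15–21 the 3rd, 22–28 the 4th, 29–31 the 5th.
5 is in the range for the 1st.

1st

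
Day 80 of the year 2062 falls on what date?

21 March 2062

January has 31 days (80 − 31 = 49 remain).
February has 28 days (49 − 28 = 21 remain).
21 into March → March 21.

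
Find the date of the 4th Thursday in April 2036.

2036-04-24

The first Thursday of April 2036 is April 3.
The 4th Thursday is 3 weeks later: 3 + 21 = 24.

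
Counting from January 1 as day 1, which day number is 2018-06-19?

Days in months before June: 31 + 28 + 31 + 30 + 31 = 151.
Plus 19 days into June → day 170.

170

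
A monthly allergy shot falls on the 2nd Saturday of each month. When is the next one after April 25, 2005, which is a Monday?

May 14, 2005

April 2005 starts on a Friday; its first Saturday is the 2nd, so the 2nd Saturday is the 9th — April 9, 2005.
That is not after April 25, 2005, so look at May 2005.
May 2005 starts on a Sunday; its first Saturday is the 7th, so the 2nd Saturday is the 14th — May 14, 2005.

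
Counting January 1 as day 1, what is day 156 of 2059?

5 June 2059

January has 31 days (156 − 31 = 125 remain).
February has 28 days (125 − 28 = 97 remain).
March has 31 days (97 − 31 = 66 remain).
April has 30 days (66 − 30 = 36 remain).
May has 31 days (36 − 31 = 5 remain).
5 into June → June 5.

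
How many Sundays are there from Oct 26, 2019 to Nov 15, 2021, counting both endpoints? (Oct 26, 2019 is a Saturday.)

Oct 26, 2019 is a Saturday; the first Sunday on or after it is Oct 27, 2019 (1 day later).
From Oct 27, 2019 to Nov 15, 2021: 65 + 366 + 319 = 750 days (rest of 2019, 2020, to Nov 15, 2021 in 2021).
750 ÷ 7 = 107 full weeks with remainder 1, so 107 more Sundays after the first → 108.

108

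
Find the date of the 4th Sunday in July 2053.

27 July 2053

July 2053 begins on a Tuesday, so the first Sunday is July 6 (5 days later).
The 4th Sunday is 3 weeks later: 6 + 21 = 27.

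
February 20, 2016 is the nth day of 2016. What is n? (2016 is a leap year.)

Days in months before February: 31 = 31.
Plus 20 days into February → day 51.

51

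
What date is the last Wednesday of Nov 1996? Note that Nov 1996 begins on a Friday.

Nov 27, 1996

Nov 1996 begins on a Friday, so the first Wednesday is Nov 6 (5 days later).
Nov 1996 has 30 days. Adding weeks: 6, 13, 20, 27 — the last one ≤ 30 is the 27th.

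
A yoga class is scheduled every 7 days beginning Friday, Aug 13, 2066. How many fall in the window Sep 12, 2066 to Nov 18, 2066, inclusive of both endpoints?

Occurrences land 7·i days after Aug 13, 2066 for i = 0, 1, 2, …
Sep 12, 2066 is 30 days after the start; 30 ÷ 7 = 4 remainder 2; since the remainder is 2, round up to i = 5. First occurrence in the window: #6 on Sep 17, 2066 (5×7 = 35 days in).
Nov 18, 2066 is 97 days after the start; 97 ÷ 7 = 13 remainder 6. Last occurrence in the window: #14 on Nov 12, 2066.
Occurrences #6 through #14: 9 in total.

9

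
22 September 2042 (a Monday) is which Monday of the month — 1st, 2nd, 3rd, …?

4th

Day 22 falls in week ⌈22/7⌉ of the month.
Days 1–7 hold the 1st Monday, 8–14 the 2nd, 15–21 the 3rd, 22–28 the 4th, 29–31 the 5th.
22 is in the range for the 4th.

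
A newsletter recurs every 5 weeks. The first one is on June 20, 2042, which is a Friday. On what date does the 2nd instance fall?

The 2nd occurrence is 1 interval after the first: 1 × 35 = 35 days after June 20, 2042.
June has 30 days — 10 days to the end of June leaves 25.
25 days into July → July 25, 2042.

July 25, 2042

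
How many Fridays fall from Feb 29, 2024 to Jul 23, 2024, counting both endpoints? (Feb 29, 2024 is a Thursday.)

Feb 29, 2024 is a Thursday; the first Friday on or after it is Mar 1, 2024 (1 day later).
From Mar 1, 2024 to Jul 23, 2024: 30 + 30 + 31 + 30 + 23 = 144 days (rest of Mar, Apr, May, Jun, Jul).
144 ÷ 7 = 20 full weeks with remainder 4, so 20 more Fridays after the first → 21.

21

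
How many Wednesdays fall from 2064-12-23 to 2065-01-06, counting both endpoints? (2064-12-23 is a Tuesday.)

2

2064-12-23 is a Tuesday; the first Wednesday on or after it is 2064-12-24 (1 day later).
From 2064-12-24 to 2065-01-06: 7 + 6 = 13 days (rest of December, January).
13 ÷ 7 = 1 full weeks with remainder 6, so 1 more Wednesdays after the first → 2.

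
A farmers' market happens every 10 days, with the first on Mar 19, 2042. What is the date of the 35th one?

The 35th occurrence is 34 intervals after the first: 34 × 10 = 340 days after Mar 19, 2042.
Mar has 31 days — 12 days to the end of Mar leaves 328.
Apr has 30 days (298 left).
May has 31 days (267 left).
Jun has 30 days (237 left).
Jul has 31 days (206 left).
Aug has 31 days (175 left).
Sep has 30 days (145 left).
Oct has 31 days (114 left).
Nov has 30 days (84 left).
Dec has 31 days (53 left).
Jan has 31 days (22 left).
22 days into Feb → Feb 22, 2043.

Feb 22, 2043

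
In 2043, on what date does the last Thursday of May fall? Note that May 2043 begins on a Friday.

May 28, 2043

May 2043 begins on a Friday, so the first Thursday is May 7 (6 days later).
May 2043 has 31 days. Adding weeks: 7, 14, 21, 28 — the last one ≤ 31 is the 28th.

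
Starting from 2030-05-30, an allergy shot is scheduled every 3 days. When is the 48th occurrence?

The 48th occurrence is 47 intervals after the first: 47 × 3 = 141 days after 2030-05-30.
May has 31 days — 1 day to the end of May leaves 140.
June has 30 days (110 left).
July has 31 days (79 left).
August has 31 days (48 left).
September has 30 days (18 left).
18 days into October → 2030-10-18.

2030-10-18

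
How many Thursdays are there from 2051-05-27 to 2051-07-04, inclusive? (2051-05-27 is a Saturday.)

2051-05-27 is a Saturday; the first Thursday on or after it is 2051-06-01 (5 days later).
From 2051-06-01 to 2051-07-04: 29 + 4 = 33 days (rest of June, July).
33 ÷ 7 = 4 full weeks with remainder 5, so 4 more Thursdays after the first → 5.

5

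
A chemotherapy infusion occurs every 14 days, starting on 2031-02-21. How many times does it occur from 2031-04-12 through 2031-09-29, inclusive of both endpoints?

Occurrences land 14·i days after 2031-02-21 for i = 0, 1, 2, …
2031-04-12 is 50 days after the start; 50 ÷ 14 = 3 remainder 8; since the remainder is 8, round up to i = 4. First occurrence in the window: #5 on 2031-04-18 (4×14 = 56 days in).
2031-09-29 is 220 days after the start; 220 ÷ 14 = 15 remainder 10. Last occurrence in the window: #16 on 2031-09-19.
Occurrences #5 through #16: 12 in total.

12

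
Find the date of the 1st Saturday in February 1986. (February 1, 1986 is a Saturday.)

1 February 1986

February 1986 begins on a Saturday, so the first Saturday is February 1.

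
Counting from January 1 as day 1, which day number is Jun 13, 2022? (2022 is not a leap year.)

164

Days in months before Jun: 31 + 28 + 31 + 30 + 31 = 151.
Plus 13 days into Jun → day 164.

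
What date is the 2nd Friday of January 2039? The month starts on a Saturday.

January 2039 begins on a Saturday, so the first Friday is January 7 (6 days later).
The 2nd Friday is 1 weeks later: 7 + 7 = 14.

January 14, 2039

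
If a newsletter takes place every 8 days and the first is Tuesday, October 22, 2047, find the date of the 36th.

The 36th occurrence is 35 intervals after the first: 35 × 8 = 280 days after October 22, 2047.
October has 31 days — 9 days to the end of October leaves 271.
November has 30 days (241 left).
December has 31 days (210 left).
January has 31 days (179 left).
February has 29 days (150 left).
March has 31 days (119 left).
April has 30 days (89 left).
May has 31 days (58 left).
June has 30 days (28 left).
28 days into July → July 28, 2048.

July 28, 2048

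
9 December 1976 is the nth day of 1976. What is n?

344

Days in months before December: 31 + 29 + 31 + 30 + 31 + 30 + 31 + 31 + 30 + 31 + 30 = 335.
Plus 9 days into December → day 344.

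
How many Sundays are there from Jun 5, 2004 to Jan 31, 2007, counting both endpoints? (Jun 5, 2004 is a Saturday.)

139

Jun 5, 2004 is a Saturday; the first Sunday on or after it is Jun 6, 2004 (1 day later).
From Jun 6, 2004 to Jan 31, 2007: 208 + 365 + 365 + 31 = 969 days (rest of 2004, 2005, 2006, to Jan 31, 2007 in 2007).
969 ÷ 7 = 138 full weeks with remainder 3, so 138 more Sundays after the first → 139.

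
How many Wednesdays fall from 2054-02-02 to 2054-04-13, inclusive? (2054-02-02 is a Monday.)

2054-02-02 is a Monday; the first Wednesday on or after it is 2054-02-04 (2 days later).
From 2054-02-04 to 2054-04-13: 24 + 31 + 13 = 68 days (rest of February, March, April).
68 ÷ 7 = 9 full weeks with remainder 5, so 9 more Wednesdays after the first → 10.

10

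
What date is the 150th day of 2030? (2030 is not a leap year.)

January has 31 days (150 − 31 = 119 remain).
February has 28 days (119 − 28 = 91 remain).
March has 31 days (91 − 31 = 60 remain).
April has 30 days (60 − 30 = 30 remain).
30 into May → May 30.

30 May 2030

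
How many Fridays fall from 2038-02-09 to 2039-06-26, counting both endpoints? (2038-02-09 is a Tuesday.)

72

2038-02-09 is a Tuesday; the first Friday on or after it is 2038-02-12 (3 days later).
From 2038-02-12 to 2039-06-26: 322 + 177 = 499 days (rest of 2038, to 2039-06-26 in 2039).
499 ÷ 7 = 71 full weeks with remainder 2, so 71 more Fridays after the first → 72.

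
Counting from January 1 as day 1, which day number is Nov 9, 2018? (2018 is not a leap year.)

313

Days in months before Nov: 31 + 28 + 31 + 30 + 31 + 30 + 31 + 31 + 30 + 31 = 304.
Plus 9 days into Nov → day 313.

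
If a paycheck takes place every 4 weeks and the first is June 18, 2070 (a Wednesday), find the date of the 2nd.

The 2nd occurrence is 1 interval after the first: 1 × 28 = 28 days after June 18, 2070.
June has 30 days — 12 days to the end of June leaves 16.
16 days into July → July 16, 2070.

July 16, 2070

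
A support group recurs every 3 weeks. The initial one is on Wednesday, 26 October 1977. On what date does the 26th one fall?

The 26th occurrence is 25 intervals after the first: 25 × 21 = 525 days after 26 October 1977.
October has 31 days — 5 days to the end of October leaves 520.
From end of October to end of 1977 is 61 days (459 left).
1978 has 365 days (94 left).
January has 31 days (63 left).
February has 28 days (35 left).
March has 31 days (4 left).
4 days into April → 4 April 1979.

4 April 1979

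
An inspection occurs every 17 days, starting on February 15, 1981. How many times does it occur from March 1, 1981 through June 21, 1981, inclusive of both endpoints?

7

Occurrences land 17·i days after February 15, 1981 for i = 0, 1, 2, …
March 1, 1981 is 14 days after the start; 14 ÷ 17 = 0 remainder 14; since the remainder is 14, round up to i = 1. First occurrence in the window: #2 on March 4, 1981 (1×17 = 17 days in).
June 21, 1981 is 126 days after the start; 126 ÷ 17 = 7 remainder 7. Last occurrence in the window: #8 on June 14, 1981.
Occurrences #2 through #8: 7 in total.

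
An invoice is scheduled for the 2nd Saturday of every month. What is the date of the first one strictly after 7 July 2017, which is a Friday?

July 2017 starts on a Saturday; its first Saturday is the 1st, so the 2nd Saturday is the 8th — 8 July 2017.
8 July 2017 is after 7 July 2017, so that is the next one.

8 July 2017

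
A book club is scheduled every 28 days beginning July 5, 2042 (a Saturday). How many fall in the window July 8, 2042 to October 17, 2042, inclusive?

Occurrences land 28·i days after July 5, 2042 for i = 0, 1, 2, …
July 8, 2042 is 3 days after the start; 3 ÷ 28 = 0 remainder 3; since the remainder is 3, round up to i = 1. First occurrence in the window: #2 on August 2, 2042 (1×28 = 28 days in).
October 17, 2042 is 104 days after the start; 104 ÷ 28 = 3 remainder 20. Last occurrence in the window: #4 on September 27, 2042.
Occurrences #2 through #4: 3 in total.

3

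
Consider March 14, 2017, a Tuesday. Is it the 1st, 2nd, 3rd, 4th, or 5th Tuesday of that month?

2nd

Day 14 falls in week ⌈14/7⌉ of the month.
Days 1–7 hold the 1st Tuesday, 8–14 the 2nd, 15–21 the 3rd, 22–28 the 4th, 29–31 the 5th.
14 is in the range for the 2nd.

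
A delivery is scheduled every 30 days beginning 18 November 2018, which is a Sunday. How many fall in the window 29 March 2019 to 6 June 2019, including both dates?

2

Occurrences land 30·i days after 18 November 2018 for i = 0, 1, 2, …
29 March 2019 is 131 days after the start; 131 ÷ 30 = 4 remainder 11; since the remainder is 11, round up to i = 5. First occurrence in the window: #6 on 17 April 2019 (5×30 = 150 days in).
6 June 2019 is 200 days after the start; 200 ÷ 30 = 6 remainder 20. Last occurrence in the window: #7 on 17 May 2019.
Occurrences #6 through #7: 2 in total.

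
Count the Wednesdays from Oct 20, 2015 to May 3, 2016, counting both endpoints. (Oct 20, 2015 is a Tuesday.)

28

Oct 20, 2015 is a Tuesday; the first Wednesday on or after it is Oct 21, 2015 (1 day later).
From Oct 21, 2015 to May 3, 2016: 10 + 30 + 31 + 31 + 29 + 31 + 30 + 3 = 195 days (rest of Oct, Nov, Dec, Jan, Feb, Mar, Apr, May).
195 ÷ 7 = 27 full weeks with remainder 6, so 27 more Wednesdays after the first → 28.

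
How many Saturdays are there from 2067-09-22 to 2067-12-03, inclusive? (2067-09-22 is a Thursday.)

2067-09-22 is a Thursday; the first Saturday on or after it is 2067-09-24 (2 days later).
From 2067-09-24 to 2067-12-03: 6 + 31 + 30 + 3 = 70 days (rest of September, October, November, December).
70 ÷ 7 = 10 full weeks with remainder 0, so 10 more Saturdays after the first → 11.

11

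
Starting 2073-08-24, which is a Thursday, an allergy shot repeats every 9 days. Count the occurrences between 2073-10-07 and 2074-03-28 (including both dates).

Occurrences land 9·i days after 2073-08-24 for i = 0, 1, 2, …
2073-10-07 is 44 days after the start; 44 ÷ 9 = 4 remainder 8; since the remainder is 8, round up to i = 5. First occurrence in the window: #6 on 2073-10-08 (5×9 = 45 days in).
2074-03-28 is 216 days after the start; 216 ÷ 9 = 24 remainder 0. Last occurrence in the window: #25 on 2074-03-28.
Occurrences #6 through #25: 20 in total.

20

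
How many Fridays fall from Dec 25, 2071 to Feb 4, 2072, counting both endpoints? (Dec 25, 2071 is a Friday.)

Dec 25, 2071 is a Friday; the first Friday on or after it is Dec 25, 2071.
From Dec 25, 2071 to Feb 4, 2072: 6 + 31 + 4 = 41 days (rest of Dec, Jan, Feb).
41 ÷ 7 = 5 full weeks with remainder 6, so 5 more Fridays after the first → 6.

6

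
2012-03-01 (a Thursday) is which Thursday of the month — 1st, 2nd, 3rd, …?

Day 1 falls in week ⌈1/7⌉ of the month.
Days 1–7 hold the 1st Thursday, 8–14 the 2nd, 15–21 the 3rd, 22–28 the 4th, 29–31 the 5th.
1 is in the range for the 1st.

1st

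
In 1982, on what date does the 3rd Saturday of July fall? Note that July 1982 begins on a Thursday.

July 1982 begins on a Thursday, so the first Saturday is July 3 (2 days later).
The 3rd Saturday is 2 weeks later: 3 + 14 = 17.

July 17, 1982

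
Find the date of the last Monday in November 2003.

November 2003 begins on a Saturday, so the first Monday is November 3 (2 days later).
November 2003 has 30 days. Adding weeks: 3, 10, 17, 24 — the last one ≤ 30 is the 24th.

November 24, 2003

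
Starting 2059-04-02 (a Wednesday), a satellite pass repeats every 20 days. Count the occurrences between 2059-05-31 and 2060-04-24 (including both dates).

17

Occurrences land 20·i days after 2059-04-02 for i = 0, 1, 2, …
2059-05-31 is 59 days after the start; 59 ÷ 20 = 2 remainder 19; since the remainder is 19, round up to i = 3. First occurrence in the window: #4 on 2059-06-01 (3×20 = 60 days in).
2060-04-24 is 388 days after the start; 388 ÷ 20 = 19 remainder 8. Last occurrence in the window: #20 on 2060-04-16.
Occurrences #4 through #20: 17 in total.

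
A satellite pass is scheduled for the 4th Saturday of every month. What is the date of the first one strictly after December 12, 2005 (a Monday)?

December 24, 2005

December 2005 starts on a Thursday; its first Saturday is the 3rd, so the 4th Saturday is the 24th — December 24, 2005.
December 24, 2005 is after December 12, 2005, so that is the next one.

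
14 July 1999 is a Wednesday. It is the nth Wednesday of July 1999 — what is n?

2nd

Day 14 falls in week ⌈14/7⌉ of the month.
Days 1–7 hold the 1st Wednesday, 8–14 the 2nd, 15–21 the 3rd, 22–28 the 4th, 29–31 the 5th.
14 is in the range for the 2nd.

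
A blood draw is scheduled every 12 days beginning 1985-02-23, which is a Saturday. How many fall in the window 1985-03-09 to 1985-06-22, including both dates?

Occurrences land 12·i days after 1985-02-23 for i = 0, 1, 2, …
1985-03-09 is 14 days after the start; 14 ÷ 12 = 1 remainder 2; since the remainder is 2, round up to i = 2. First occurrence in the window: #3 on 1985-03-19 (2×12 = 24 days in).
1985-06-22 is 119 days after the start; 119 ÷ 12 = 9 remainder 11. Last occurrence in the window: #10 on 1985-06-11.
Occurrences #3 through #10: 8 in total.

8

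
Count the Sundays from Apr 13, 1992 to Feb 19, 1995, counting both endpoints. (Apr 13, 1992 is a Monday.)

149

Apr 13, 1992 is a Monday; the first Sunday on or after it is Apr 19, 1992 (6 days later).
From Apr 19, 1992 to Feb 19, 1995: 256 + 365 + 365 + 50 = 1036 days (rest of 1992, 1993, 1994, to Feb 19, 1995 in 1995).
1036 ÷ 7 = 148 full weeks with remainder 0, so 148 more Sundays after the first → 149.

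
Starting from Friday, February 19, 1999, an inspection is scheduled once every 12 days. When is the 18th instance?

The 18th occurrence is 17 intervals after the first: 17 × 12 = 204 days after February 19, 1999.
February has 28 days — 9 days to the end of February leaves 195.
March has 31 days (164 left).
April has 30 days (134 left).
May has 31 days (103 left).
June has 30 days (73 left).
July has 31 days (42 left).
August has 31 days (11 left).
11 days into September → September 11, 1999.

September 11, 1999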